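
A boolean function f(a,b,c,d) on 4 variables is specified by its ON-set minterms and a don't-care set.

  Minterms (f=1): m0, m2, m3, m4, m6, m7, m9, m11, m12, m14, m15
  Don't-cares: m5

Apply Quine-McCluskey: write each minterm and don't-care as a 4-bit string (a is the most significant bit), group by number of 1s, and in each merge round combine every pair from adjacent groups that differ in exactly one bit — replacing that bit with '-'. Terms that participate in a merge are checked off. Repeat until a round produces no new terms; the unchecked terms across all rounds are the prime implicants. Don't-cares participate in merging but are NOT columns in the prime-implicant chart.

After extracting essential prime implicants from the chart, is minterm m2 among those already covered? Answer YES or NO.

YES

size-2^0 implicants → 0000(✓)  0010(✓)  0011(✓)  0100(✓)  0101(✓)  0110(✓)  0111(✓)  1001(✓)  1011(✓)  1100(✓)  1110(✓)  1111(✓)
size-2^1 implicants → -011(✓)  -100(✓)  -110(✓)  -111(✓)  0-00(✓)  0-10(✓)  0-11(✓)  00-0(✓)  001-(✓)  01-0(✓)  01-1(✓)  010-(✓)  011-(✓)  1-11(✓)  10-1  11-0(✓)  111-(✓)
size-2^2 implicants → --11  -1-0  -11-  0--0  0-1-  01--
Unchecked terms (primes): --11, -1-0, -11-, 0--0, 0-1-, 01--, 10-1
Minterm coverage:
  m0 ⊆ 0--0 [E]
  m2 ⊆ 0--0,0-1-
  m3 ⊆ --11,0-1-
  m4 ⊆ -1-0,0--0,01--
  m6 ⊆ -1-0,-11-,0--0,0-1-,01--
  m7 ⊆ --11,-11-,0-1-,01--
  m9 ⊆ 10-1 [E]
  m11 ⊆ --11,10-1
  m12 ⊆ -1-0 [E]
  m14 ⊆ -1-0,-11-
  m15 ⊆ --11,-11-
E = {-1-0, 0--0, 10-1}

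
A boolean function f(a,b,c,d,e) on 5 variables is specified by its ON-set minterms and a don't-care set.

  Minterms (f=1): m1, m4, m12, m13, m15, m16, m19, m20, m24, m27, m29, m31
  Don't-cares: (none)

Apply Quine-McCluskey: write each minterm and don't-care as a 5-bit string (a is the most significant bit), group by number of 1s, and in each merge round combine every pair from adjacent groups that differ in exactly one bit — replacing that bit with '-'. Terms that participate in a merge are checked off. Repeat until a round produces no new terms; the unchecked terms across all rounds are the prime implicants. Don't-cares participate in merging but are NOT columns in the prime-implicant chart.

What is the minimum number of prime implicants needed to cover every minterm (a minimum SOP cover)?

size-2^0 implicants → 00001  00100(✓)  01100(✓)  01101(✓)  01111(✓)  10000(✓)  10011(✓)  10100(✓)  11000(✓)  11011(✓)  11101(✓)  11111(✓)
size-2^1 implicants → -0100  -1101(✓)  -1111(✓)  0-100  011-1(✓)  0110-  1-000  1-011  10-00  11-11  111-1(✓)
size-2^2 implicants → -11-1
Unchecked terms (primes): -0100, -11-1, 0-100, 00001, 0110-, 1-000, 1-011, 10-00, 11-11
Minterm coverage:
  m1 ⊆ 00001 [E]
  m4 ⊆ -0100,0-100
  m12 ⊆ 0-100,0110-
  m13 ⊆ -11-1,0110-
  m15 ⊆ -11-1 [E]
  m16 ⊆ 1-000,10-00
  m19 ⊆ 1-011 [E]
  m20 ⊆ -0100,10-00
  m24 ⊆ 1-000 [E]
  m27 ⊆ 1-011,11-11
  m29 ⊆ -11-1 [E]
  m31 ⊆ -11-1,11-11
E = {-11-1, 00001, 1-000, 1-011}
Petrick residual → -0100, 0-100
Cover = b'cd'e' + bce + a'cd'e' + a'b'c'd'e + ac'd'e' + ac'de  |cover|=6

6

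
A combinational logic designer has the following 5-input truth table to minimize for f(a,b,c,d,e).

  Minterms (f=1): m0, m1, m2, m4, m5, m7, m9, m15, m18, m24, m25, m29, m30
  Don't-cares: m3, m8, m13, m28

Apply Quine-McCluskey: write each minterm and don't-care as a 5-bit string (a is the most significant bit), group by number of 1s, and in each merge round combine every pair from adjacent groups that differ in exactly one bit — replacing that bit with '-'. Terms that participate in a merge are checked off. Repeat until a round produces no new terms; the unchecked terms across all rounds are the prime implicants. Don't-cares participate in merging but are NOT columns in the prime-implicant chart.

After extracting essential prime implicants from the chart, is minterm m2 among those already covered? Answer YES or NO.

[col 0] 00000*, 00001*, 00010*, 00011*, 00100*, 00101*, 00111*, 01000*, 01001*, 01101*, 01111*, 10010*, 11000*, 11001*, 11100*, 11101*, 11110*
[col 1] -0010, -1000*, -1001*, -1101*, 0-000*, 0-001*, 0-101*, 0-111*, 00-00*, 00-01*, 00-11*, 000-0*, 000-1*, 0000-*, 0001-*, 001-1*, 0010-*, 01-01*, 0100-*, 011-1*, 11-00*, 11-01*, 1100-*, 111-0, 1110-*
[col 2] -1-01, -100-, 0--01, 0-00-, 0-1-1, 00--1, 00-0-, 000--, 11-0-
Prime implicants: -0010, -1-01, -100-, 0--01, 0-00-, 0-1-1, 00--1, 00-0-, 000--, 11-0-, 111-0
PI chart (minterm → PIs covering it):
  0 | 0-00-,00-0-,000--
  1 | 0--01,0-00-,00--1,00-0-,000--
  2 | -0010,000--
  4 | 00-0-  (sole → essential)
  5 | 0--01,0-1-1,00--1,00-0-
  7 | 0-1-1,00--1
  9 | -1-01,-100-,0--01,0-00-
  15 | 0-1-1  (sole → essential)
  18 | -0010  (sole → essential)
  24 | -100-,11-0-
  25 | -1-01,-100-,11-0-
  29 | -1-01,11-0-
  30 | 111-0  (sole → essential)
Essential prime implicants: -0010, 0-1-1, 00-0-, 111-0

YES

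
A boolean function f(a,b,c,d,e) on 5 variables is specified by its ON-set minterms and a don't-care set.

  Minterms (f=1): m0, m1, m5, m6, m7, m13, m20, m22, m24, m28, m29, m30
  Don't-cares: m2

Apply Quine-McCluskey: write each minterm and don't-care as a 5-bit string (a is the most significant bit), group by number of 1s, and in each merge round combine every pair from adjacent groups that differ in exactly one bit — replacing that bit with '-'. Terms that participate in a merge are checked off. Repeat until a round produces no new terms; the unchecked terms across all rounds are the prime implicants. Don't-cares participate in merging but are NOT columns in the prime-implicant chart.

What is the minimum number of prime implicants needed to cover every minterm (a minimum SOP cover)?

[col 0] 00000*, 00001*, 00010*, 00101*, 00110*, 00111*, 01101*, 10100*, 10110*, 11000*, 11100*, 11101*, 11110*
[col 1] -0110, -1101, 0-101, 00-01, 00-10, 000-0, 0000-, 001-1, 0011-, 1-100*, 1-110*, 101-0*, 11-00, 111-0*, 1110-
[col 2] 1-1-0
Prime implicants: -0110, -1101, 0-101, 00-01, 00-10, 000-0, 0000-, 001-1, 0011-, 1-1-0, 11-00, 1110-
PI chart (minterm → PIs covering it):
  0 | 000-0,0000-
  1 | 00-01,0000-
  5 | 0-101,00-01,001-1
  6 | -0110,00-10,0011-
  7 | 001-1,0011-
  13 | -1101,0-101
  20 | 1-1-0  (sole → essential)
  22 | -0110,1-1-0
  24 | 11-00  (sole → essential)
  28 | 1-1-0,11-00,1110-
  29 | -1101,1110-
  30 | 1-1-0  (sole → essential)
Essential prime implicants: 1-1-0, 11-00
Petrick residual → -0110, -1101, 0000-, 001-1
Minimum SOP uses 6 PIs: b'cde' + bcd'e + a'b'c'd' + a'b'ce + ace' + abd'e'

6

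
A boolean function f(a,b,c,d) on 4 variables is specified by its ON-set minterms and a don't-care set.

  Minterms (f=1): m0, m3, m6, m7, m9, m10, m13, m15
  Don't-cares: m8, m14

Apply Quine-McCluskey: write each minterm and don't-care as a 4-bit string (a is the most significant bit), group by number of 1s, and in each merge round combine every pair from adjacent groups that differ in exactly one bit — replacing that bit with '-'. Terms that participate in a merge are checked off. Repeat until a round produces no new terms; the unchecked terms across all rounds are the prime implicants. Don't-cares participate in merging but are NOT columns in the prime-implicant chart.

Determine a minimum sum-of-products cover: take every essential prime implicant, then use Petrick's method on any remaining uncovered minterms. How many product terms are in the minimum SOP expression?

size-2^0 implicants → 0000(✓)  0011(✓)  0110(✓)  0111(✓)  1000(✓)  1001(✓)  1010(✓)  1101(✓)  1110(✓)  1111(✓)
size-2^1 implicants → -000  -110(✓)  -111(✓)  0-11  011-(✓)  1-01  1-10  10-0  100-  11-1  111-(✓)
size-2^2 implicants → -11-
Unchecked terms (primes): -000, -11-, 0-11, 1-01, 1-10, 10-0, 100-, 11-1
Minterm coverage:
  m0 ⊆ -000 [E]
  m3 ⊆ 0-11 [E]
  m6 ⊆ -11- [E]
  m7 ⊆ -11-,0-11
  m9 ⊆ 1-01,100-
  m10 ⊆ 1-10,10-0
  m13 ⊆ 1-01,11-1
  m15 ⊆ -11-,11-1
E = {-000, -11-, 0-11}
Petrick residual → 1-01, 1-10
Cover = b'c'd' + bc + a'cd + ac'd + acd'  |cover|=5

5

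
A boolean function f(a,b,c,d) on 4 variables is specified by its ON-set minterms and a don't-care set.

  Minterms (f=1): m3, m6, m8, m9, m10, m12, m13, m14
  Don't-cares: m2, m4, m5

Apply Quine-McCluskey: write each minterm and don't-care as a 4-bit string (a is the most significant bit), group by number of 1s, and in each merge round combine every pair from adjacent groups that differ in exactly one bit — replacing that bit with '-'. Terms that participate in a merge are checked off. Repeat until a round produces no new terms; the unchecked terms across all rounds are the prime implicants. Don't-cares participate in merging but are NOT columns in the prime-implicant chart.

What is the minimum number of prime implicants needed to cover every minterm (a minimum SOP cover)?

[col 0] 0010*, 0011*, 0100*, 0101*, 0110*, 1000*, 1001*, 1010*, 1100*, 1101*, 1110*
[col 1] -010*, -100*, -101*, -110*, 0-10*, 001-, 01-0*, 010-*, 1-00*, 1-01*, 1-10*, 10-0*, 100-*, 11-0*, 110-*
[col 2] --10, -1-0, -10-, 1--0, 1-0-
Prime implicants: --10, -1-0, -10-, 001-, 1--0, 1-0-
PI chart (minterm → PIs covering it):
  3 | 001-  (sole → essential)
  6 | --10,-1-0
  8 | 1--0,1-0-
  9 | 1-0-  (sole → essential)
  10 | --10,1--0
  12 | -1-0,-10-,1--0,1-0-
  13 | -10-,1-0-
  14 | --10,-1-0,1--0
Essential prime implicants: 001-, 1-0-
Petrick residual → --10
Minimum SOP uses 3 PIs: cd' + a'b'c + ac'

3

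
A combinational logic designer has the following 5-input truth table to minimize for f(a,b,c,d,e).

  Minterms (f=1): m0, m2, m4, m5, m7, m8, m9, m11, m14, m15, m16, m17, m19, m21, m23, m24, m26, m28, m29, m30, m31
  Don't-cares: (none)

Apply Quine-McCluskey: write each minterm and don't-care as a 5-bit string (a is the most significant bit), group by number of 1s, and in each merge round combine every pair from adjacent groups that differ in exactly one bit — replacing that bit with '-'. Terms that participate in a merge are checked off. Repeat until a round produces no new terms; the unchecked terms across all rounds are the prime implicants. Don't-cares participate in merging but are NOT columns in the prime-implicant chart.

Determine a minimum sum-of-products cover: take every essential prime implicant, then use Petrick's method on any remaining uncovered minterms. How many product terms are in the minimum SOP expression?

9

Round 0: 00000✓ 00010✓ 00100✓ 00101✓ 00111✓ 01000✓ 01001✓ 01011✓ 01110✓ 01111✓ 10000✓ 10001✓ 10011✓ 10101✓ 10111✓ 11000✓ 11010✓ 11100✓ 11101✓ 11110✓ 11111✓
Round 1: -0000✓ -0101✓ -0111✓ -1000✓ -1110✓ -1111✓ 0-000✓ 0-111✓ 00-00 000-0 001-1✓ 0010- 01-11 010-1 0100- 0111-✓ 1-000✓ 1-101✓ 1-111✓ 10-01✓ 10-11✓ 100-1✓ 1000- 101-1✓ 11-00✓ 11-10✓ 110-0✓ 111-0✓ 111-1✓ 1110-✓ 1111-✓
Round 2: --000 --111 -01-1 -111- 1-1-1 10--1 11--0 111--
PIs = {--000, --111, -01-1, -111-, 00-00, 000-0, 0010-, 01-11, 010-1, 0100-, 1-1-1, 10--1, 1000-, 11--0, 111--}
Coverage chart:
  m0: --000,00-00,000-0
  m2: 000-0 ←essential
  m4: 00-00,0010-
  m5: -01-1,0010-
  m7: --111,-01-1
  m8: --000,0100-
  m9: 010-1,0100-
  m11: 01-11,010-1
  m14: -111- ←essential
  m15: --111,-111-,01-11
  m16: --000,1000-
  m17: 10--1,1000-
  m19: 10--1 ←essential
  m21: -01-1,1-1-1,10--1
  m23: --111,-01-1,1-1-1,10--1
  m24: --000,11--0
  m26: 11--0 ←essential
  m28: 11--0,111--
  m29: 1-1-1,111--
  m30: -111-,11--0,111--
  m31: --111,-111-,1-1-1,111--
Essential: -111-, 000-0, 10--1, 11--0
Petrick residual → --000, --111, 0010-, 010-1, 1-1-1
Min cover (9 terms): c'd'e' + cde + bcd + a'b'c'e' + a'b'cd' + a'bc'e + ace + ab'e + abe'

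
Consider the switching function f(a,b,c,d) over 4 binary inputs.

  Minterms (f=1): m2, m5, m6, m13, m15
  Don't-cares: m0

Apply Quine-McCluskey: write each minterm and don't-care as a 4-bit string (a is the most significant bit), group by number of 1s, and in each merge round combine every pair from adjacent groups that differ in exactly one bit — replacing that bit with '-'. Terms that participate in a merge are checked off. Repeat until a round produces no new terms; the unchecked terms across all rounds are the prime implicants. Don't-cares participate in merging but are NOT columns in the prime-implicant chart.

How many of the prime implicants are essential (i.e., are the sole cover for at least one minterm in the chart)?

3

[col 0] 0000*, 0010*, 0101*, 0110*, 1101*, 1111*
[col 1] -101, 0-10, 00-0, 11-1
Prime implicants: -101, 0-10, 00-0, 11-1
PI chart (minterm → PIs covering it):
  2 | 0-10,00-0
  5 | -101  (sole → essential)
  6 | 0-10  (sole → essential)
  13 | -101,11-1
  15 | 11-1  (sole → essential)
Essential prime implicants: -101, 0-10, 11-1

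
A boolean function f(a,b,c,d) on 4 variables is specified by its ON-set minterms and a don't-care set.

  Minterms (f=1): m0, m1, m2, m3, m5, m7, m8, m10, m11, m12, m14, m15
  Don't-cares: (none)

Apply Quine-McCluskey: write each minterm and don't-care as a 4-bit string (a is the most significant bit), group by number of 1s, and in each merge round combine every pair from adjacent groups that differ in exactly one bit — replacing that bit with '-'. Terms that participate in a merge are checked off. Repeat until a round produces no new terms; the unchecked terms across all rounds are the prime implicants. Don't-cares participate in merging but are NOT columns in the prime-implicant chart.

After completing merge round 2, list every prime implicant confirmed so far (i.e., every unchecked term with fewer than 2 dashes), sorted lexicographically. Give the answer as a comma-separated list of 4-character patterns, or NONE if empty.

size-2^0 implicants → 0000(✓)  0001(✓)  0010(✓)  0011(✓)  0101(✓)  0111(✓)  1000(✓)  1010(✓)  1011(✓)  1100(✓)  1110(✓)  1111(✓)
size-2^1 implicants → -000(✓)  -010(✓)  -011(✓)  -111(✓)  0-01(✓)  0-11(✓)  00-0(✓)  00-1(✓)  000-(✓)  001-(✓)  01-1(✓)  1-00(✓)  1-10(✓)  1-11(✓)  10-0(✓)  101-(✓)  11-0(✓)  111-(✓)
size-2^2 implicants → --11  -0-0  -01-  0--1  00--  1--0  1-1-
Unchecked terms (primes): --11, -0-0, -01-, 0--1, 00--, 1--0, 1-1-

NONE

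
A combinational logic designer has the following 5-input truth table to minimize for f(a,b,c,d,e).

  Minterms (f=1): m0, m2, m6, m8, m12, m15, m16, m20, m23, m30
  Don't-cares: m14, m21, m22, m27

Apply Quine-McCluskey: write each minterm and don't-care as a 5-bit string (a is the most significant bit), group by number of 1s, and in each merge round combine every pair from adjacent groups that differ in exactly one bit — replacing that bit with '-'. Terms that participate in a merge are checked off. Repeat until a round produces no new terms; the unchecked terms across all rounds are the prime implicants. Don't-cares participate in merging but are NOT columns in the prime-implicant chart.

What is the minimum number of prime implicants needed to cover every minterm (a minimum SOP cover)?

Round 0: 00000✓ 00010✓ 00110✓ 01000✓ 01100✓ 01110✓ 01111✓ 10000✓ 10100✓ 10101✓ 10110✓ 10111✓ 11011 11110✓
Round 1: -0000 -0110✓ -1110✓ 0-000 0-110✓ 00-10 000-0 01-00 011-0 0111- 1-110✓ 10-00 101-0✓ 101-1✓ 1010-✓ 1011-✓
Round 2: --110 101--
PIs = {--110, -0000, 0-000, 00-10, 000-0, 01-00, 011-0, 0111-, 10-00, 101--, 11011}
Coverage chart:
  m0: -0000,0-000,000-0
  m2: 00-10,000-0
  m6: --110,00-10
  m8: 0-000,01-00
  m12: 01-00,011-0
  m15: 0111- ←essential
  m16: -0000,10-00
  m20: 10-00,101--
  m23: 101-- ←essential
  m30: --110 ←essential
Essential: --110, 0111-, 101--
Petrick residual → -0000, 00-10, 01-00
Min cover (6 terms): cde' + b'c'd'e' + a'b'de' + a'bd'e' + a'bcd + ab'c

6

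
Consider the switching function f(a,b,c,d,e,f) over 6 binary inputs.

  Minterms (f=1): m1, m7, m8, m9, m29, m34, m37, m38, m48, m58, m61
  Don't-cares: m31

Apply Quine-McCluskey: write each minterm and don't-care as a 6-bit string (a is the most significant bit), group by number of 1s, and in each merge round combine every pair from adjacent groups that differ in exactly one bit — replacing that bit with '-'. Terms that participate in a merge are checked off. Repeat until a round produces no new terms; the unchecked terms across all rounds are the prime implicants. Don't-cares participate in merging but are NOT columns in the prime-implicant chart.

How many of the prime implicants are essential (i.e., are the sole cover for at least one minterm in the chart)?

8

Round 0: 000001✓ 000111 001000✓ 001001✓ 011101✓ 011111✓ 100010✓ 100101 100110✓ 110000 111010 111101✓
Round 1: -11101 00-001 00100- 0111-1 100-10
PIs = {-11101, 00-001, 000111, 00100-, 0111-1, 100-10, 100101, 110000, 111010}
Coverage chart:
  m1: 00-001 ←essential
  m7: 000111 ←essential
  m8: 00100- ←essential
  m9: 00-001,00100-
  m29: -11101,0111-1
  m34: 100-10 ←essential
  m37: 100101 ←essential
  m38: 100-10 ←essential
  m48: 110000 ←essential
  m58: 111010 ←essential
  m61: -11101 ←essential
Essential: -11101, 00-001, 000111, 00100-, 100-10, 100101, 110000, 111010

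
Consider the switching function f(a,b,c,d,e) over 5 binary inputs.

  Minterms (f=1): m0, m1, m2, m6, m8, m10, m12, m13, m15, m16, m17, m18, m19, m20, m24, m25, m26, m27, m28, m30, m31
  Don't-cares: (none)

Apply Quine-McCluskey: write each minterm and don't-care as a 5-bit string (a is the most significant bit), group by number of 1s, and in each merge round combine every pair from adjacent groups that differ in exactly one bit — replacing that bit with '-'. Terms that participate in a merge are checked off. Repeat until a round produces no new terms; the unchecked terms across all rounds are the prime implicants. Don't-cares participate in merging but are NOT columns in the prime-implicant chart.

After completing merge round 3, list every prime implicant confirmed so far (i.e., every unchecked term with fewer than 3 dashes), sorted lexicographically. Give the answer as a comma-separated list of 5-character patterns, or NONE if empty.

-000-, -1-00, -1111, 00-10, 011-1, 0110-, 1--00, 11--0, 11-1-

Round 0: 00000✓ 00001✓ 00010✓ 00110✓ 01000✓ 01010✓ 01100✓ 01101✓ 01111✓ 10000✓ 10001✓ 10010✓ 10011✓ 10100✓ 11000✓ 11001✓ 11010✓ 11011✓ 11100✓ 11110✓ 11111✓
Round 1: -0000✓ -0001✓ -0010✓ -1000✓ -1010✓ -1100✓ -1111 0-000✓ 0-010✓ 00-10 000-0✓ 0000-✓ 01-00✓ 010-0✓ 011-1 0110- 1-000✓ 1-001✓ 1-010✓ 1-011✓ 1-100✓ 10-00✓ 100-0✓ 100-1✓ 1000-✓ 1001-✓ 11-00✓ 11-10✓ 11-11✓ 110-0✓ 110-1✓ 1100-✓ 1101-✓ 111-0✓ 1111-✓
Round 2: --000✓ --010✓ -00-0✓ -000- -1-00 -10-0✓ 0-0-0✓ 1--00 1-0-0✓ 1-0-1✓ 1-00-✓ 1-01-✓ 100--✓ 11--0 11-1- 110--✓
Round 3: --0-0 1-0--
PIs = {--0-0, -000-, -1-00, -1111, 00-10, 011-1, 0110-, 1--00, 1-0--, 11--0, 11-1-}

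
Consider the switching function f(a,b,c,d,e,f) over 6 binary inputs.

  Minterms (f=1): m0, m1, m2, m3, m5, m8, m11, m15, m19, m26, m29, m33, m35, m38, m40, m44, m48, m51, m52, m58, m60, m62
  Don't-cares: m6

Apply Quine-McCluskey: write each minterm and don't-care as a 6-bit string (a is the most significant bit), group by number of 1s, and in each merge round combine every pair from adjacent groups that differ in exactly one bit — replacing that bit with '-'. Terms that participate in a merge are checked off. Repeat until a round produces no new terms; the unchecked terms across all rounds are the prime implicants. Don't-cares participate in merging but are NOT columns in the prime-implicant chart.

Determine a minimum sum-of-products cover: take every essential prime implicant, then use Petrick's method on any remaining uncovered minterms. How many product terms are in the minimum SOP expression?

[col 0] 000000*, 000001*, 000010*, 000011*, 000101*, 000110*, 001000*, 001011*, 001111*, 010011*, 011010*, 011101, 100001*, 100011*, 100110*, 101000*, 101100*, 110000*, 110011*, 110100*, 111010*, 111100*, 111110*
[col 1] -00001*, -00011*, -00110, -01000, -10011*, -11010, 0-0011*, 00-000, 00-011, 000-01, 000-10, 0000-0*, 0000-1*, 00000-*, 00001-*, 001-11, 1-0011*, 1-1100, 1000-1*, 101-00, 11-100, 110-00, 111-10, 1111-0
[col 2] --0011, -000-1, 0000--
Prime implicants: --0011, -000-1, -00110, -01000, -11010, 00-000, 00-011, 000-01, 000-10, 0000--, 001-11, 011101, 1-1100, 101-00, 11-100, 110-00, 111-10, 1111-0
PI chart (minterm → PIs covering it):
  0 | 00-000,0000--
  1 | -000-1,000-01,0000--
  2 | 000-10,0000--
  3 | --0011,-000-1,00-011,0000--
  5 | 000-01  (sole → essential)
  8 | -01000,00-000
  11 | 00-011,001-11
  15 | 001-11  (sole → essential)
  19 | --0011  (sole → essential)
  26 | -11010  (sole → essential)
  29 | 011101  (sole → essential)
  33 | -000-1  (sole → essential)
  35 | --0011,-000-1
  38 | -00110  (sole → essential)
  40 | -01000,101-00
  44 | 1-1100,101-00
  48 | 110-00  (sole → essential)
  51 | --0011  (sole → essential)
  52 | 11-100,110-00
  58 | -11010,111-10
  60 | 1-1100,11-100,1111-0
  62 | 111-10,1111-0
Essential prime implicants: --0011, -000-1, -00110, -11010, 000-01, 001-11, 011101, 110-00
Petrick residual → -01000, 0000--, 1-1100, 111-10
Minimum SOP uses 12 PIs: c'd'ef + b'c'd'f + b'c'def' + b'cd'e'f' + bcd'ef' + a'b'c'e'f + a'b'c'd' + a'b'cef + a'bcde'f + acde'f' + abc'e'f' + abcef'

12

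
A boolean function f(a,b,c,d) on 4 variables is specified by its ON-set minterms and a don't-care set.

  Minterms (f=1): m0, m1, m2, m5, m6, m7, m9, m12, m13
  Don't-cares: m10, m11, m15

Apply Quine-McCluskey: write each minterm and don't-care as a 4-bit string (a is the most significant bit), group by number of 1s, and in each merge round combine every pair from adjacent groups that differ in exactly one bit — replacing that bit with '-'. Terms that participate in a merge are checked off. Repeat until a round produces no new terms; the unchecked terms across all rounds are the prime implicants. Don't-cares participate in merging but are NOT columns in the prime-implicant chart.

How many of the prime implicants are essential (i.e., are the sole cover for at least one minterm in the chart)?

Round 0: 0000✓ 0001✓ 0010✓ 0101✓ 0110✓ 0111✓ 1001✓ 1010✓ 1011✓ 1100✓ 1101✓ 1111✓
Round 1: -001✓ -010 -101✓ -111✓ 0-01✓ 0-10 00-0 000- 01-1✓ 011- 1-01✓ 1-11✓ 10-1✓ 101- 11-1✓ 110-
Round 2: --01 -1-1 1--1
PIs = {--01, -010, -1-1, 0-10, 00-0, 000-, 011-, 1--1, 101-, 110-}
Coverage chart:
  m0: 00-0,000-
  m1: --01,000-
  m2: -010,0-10,00-0
  m5: --01,-1-1
  m6: 0-10,011-
  m7: -1-1,011-
  m9: --01,1--1
  m12: 110- ←essential
  m13: --01,-1-1,1--1,110-
Essential: 110-

1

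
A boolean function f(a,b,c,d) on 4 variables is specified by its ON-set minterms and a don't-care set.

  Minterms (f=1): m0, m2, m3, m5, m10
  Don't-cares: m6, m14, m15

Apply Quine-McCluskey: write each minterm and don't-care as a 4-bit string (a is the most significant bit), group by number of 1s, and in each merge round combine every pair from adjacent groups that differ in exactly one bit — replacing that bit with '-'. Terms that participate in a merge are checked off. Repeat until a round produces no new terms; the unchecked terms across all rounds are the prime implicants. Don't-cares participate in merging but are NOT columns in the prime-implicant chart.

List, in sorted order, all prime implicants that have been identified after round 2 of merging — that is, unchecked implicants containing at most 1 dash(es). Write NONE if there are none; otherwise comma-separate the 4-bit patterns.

size-2^0 implicants → 0000(✓)  0010(✓)  0011(✓)  0101  0110(✓)  1010(✓)  1110(✓)  1111(✓)
size-2^1 implicants → -010(✓)  -110(✓)  0-10(✓)  00-0  001-  1-10(✓)  111-
size-2^2 implicants → --10
Unchecked terms (primes): --10, 00-0, 001-, 0101, 111-

00-0, 001-, 0101, 111-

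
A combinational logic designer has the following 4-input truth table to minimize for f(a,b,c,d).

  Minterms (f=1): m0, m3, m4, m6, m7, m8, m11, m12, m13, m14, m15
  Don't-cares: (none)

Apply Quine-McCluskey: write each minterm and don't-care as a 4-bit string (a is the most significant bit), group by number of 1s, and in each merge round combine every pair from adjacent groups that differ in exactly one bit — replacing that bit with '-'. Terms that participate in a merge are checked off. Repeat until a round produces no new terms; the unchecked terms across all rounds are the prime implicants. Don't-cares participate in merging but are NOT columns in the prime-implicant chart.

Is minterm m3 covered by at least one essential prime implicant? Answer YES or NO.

[col 0] 0000*, 0011*, 0100*, 0110*, 0111*, 1000*, 1011*, 1100*, 1101*, 1110*, 1111*
[col 1] -000*, -011*, -100*, -110*, -111*, 0-00*, 0-11*, 01-0*, 011-*, 1-00*, 1-11*, 11-0*, 11-1*, 110-*, 111-*
[col 2] --00, --11, -1-0, -11-, 11--
Prime implicants: --00, --11, -1-0, -11-, 11--
PI chart (minterm → PIs covering it):
  0 | --00  (sole → essential)
  3 | --11  (sole → essential)
  4 | --00,-1-0
  6 | -1-0,-11-
  7 | --11,-11-
  8 | --00  (sole → essential)
  11 | --11  (sole → essential)
  12 | --00,-1-0,11--
  13 | 11--  (sole → essential)
  14 | -1-0,-11-,11--
  15 | --11,-11-,11--
Essential prime implicants: --00, --11, 11--

YES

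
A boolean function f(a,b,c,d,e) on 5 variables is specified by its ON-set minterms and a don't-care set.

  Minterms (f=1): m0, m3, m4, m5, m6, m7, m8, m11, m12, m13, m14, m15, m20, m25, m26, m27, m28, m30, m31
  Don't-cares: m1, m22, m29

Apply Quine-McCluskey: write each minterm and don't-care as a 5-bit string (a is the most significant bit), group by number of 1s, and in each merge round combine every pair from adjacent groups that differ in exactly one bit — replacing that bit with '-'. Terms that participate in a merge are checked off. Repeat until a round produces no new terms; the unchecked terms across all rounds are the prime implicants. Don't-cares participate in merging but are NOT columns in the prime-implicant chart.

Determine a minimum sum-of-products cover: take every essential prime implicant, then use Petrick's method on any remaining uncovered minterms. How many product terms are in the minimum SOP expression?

size-2^0 implicants → 00000(✓)  00001(✓)  00011(✓)  00100(✓)  00101(✓)  00110(✓)  00111(✓)  01000(✓)  01011(✓)  01100(✓)  01101(✓)  01110(✓)  01111(✓)  10100(✓)  10110(✓)  11001(✓)  11010(✓)  11011(✓)  11100(✓)  11101(✓)  11110(✓)  11111(✓)
size-2^1 implicants → -0100(✓)  -0110(✓)  -1011(✓)  -1100(✓)  -1101(✓)  -1110(✓)  -1111(✓)  0-000(✓)  0-011(✓)  0-100(✓)  0-101(✓)  0-110(✓)  0-111(✓)  00-00(✓)  00-01(✓)  00-11(✓)  000-1(✓)  0000-(✓)  001-0(✓)  001-1(✓)  0010-(✓)  0011-(✓)  01-00(✓)  01-11(✓)  011-0(✓)  011-1(✓)  0110-(✓)  0111-(✓)  1-100(✓)  1-110(✓)  101-0(✓)  11-01(✓)  11-10(✓)  11-11(✓)  110-1(✓)  1101-(✓)  111-0(✓)  111-1(✓)  1110-(✓)  1111-(✓)
size-2^2 implicants → --100(✓)  --110(✓)  -01-0(✓)  -1-11  -11-0(✓)  -11-1(✓)  -110-(✓)  -111-(✓)  0--00  0--11  0-1-0(✓)  0-1-1(✓)  0-10-(✓)  0-11-(✓)  00--1  00-0-  001--(✓)  011--(✓)  1-1-0(✓)  11--1  11-1-  111--(✓)
size-2^3 implicants → --1-0  -11--  0-1--
Unchecked terms (primes): --1-0, -1-11, -11--, 0--00, 0--11, 0-1--, 00--1, 00-0-, 11--1, 11-1-
Minterm coverage:
  m0 ⊆ 0--00,00-0-
  m3 ⊆ 0--11,00--1
  m4 ⊆ --1-0,0--00,0-1--,00-0-
  m5 ⊆ 0-1--,00--1,00-0-
  m6 ⊆ --1-0,0-1--
  m7 ⊆ 0--11,0-1--,00--1
  m8 ⊆ 0--00 [E]
  m11 ⊆ -1-11,0--11
  m12 ⊆ --1-0,-11--,0--00,0-1--
  m13 ⊆ -11--,0-1--
  m14 ⊆ --1-0,-11--,0-1--
  m15 ⊆ -1-11,-11--,0--11,0-1--
  m20 ⊆ --1-0 [E]
  m25 ⊆ 11--1 [E]
  m26 ⊆ 11-1- [E]
  m27 ⊆ -1-11,11--1,11-1-
  m28 ⊆ --1-0,-11--
  m30 ⊆ --1-0,-11--,11-1-
  m31 ⊆ -1-11,-11--,11--1,11-1-
E = {--1-0, 0--00, 11--1, 11-1-}
Petrick residual → 0--11, 0-1--
Cover = ce' + a'd'e' + a'de + a'c + abe + abd  |cover|=6

6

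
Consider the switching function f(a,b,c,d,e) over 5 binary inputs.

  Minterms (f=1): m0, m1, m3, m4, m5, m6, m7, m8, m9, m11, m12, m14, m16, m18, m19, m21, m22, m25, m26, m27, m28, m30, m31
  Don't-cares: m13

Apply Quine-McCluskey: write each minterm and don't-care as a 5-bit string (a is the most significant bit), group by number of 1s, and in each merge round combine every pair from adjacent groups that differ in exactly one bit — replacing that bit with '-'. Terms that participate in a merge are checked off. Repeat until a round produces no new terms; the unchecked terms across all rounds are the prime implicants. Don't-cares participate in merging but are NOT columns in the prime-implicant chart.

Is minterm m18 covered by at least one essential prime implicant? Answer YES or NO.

NO

size-2^0 implicants → 00000(✓)  00001(✓)  00011(✓)  00100(✓)  00101(✓)  00110(✓)  00111(✓)  01000(✓)  01001(✓)  01011(✓)  01100(✓)  01101(✓)  01110(✓)  10000(✓)  10010(✓)  10011(✓)  10101(✓)  10110(✓)  11001(✓)  11010(✓)  11011(✓)  11100(✓)  11110(✓)  11111(✓)
size-2^1 implicants → -0000  -0011(✓)  -0101  -0110(✓)  -1001(✓)  -1011(✓)  -1100(✓)  -1110(✓)  0-000(✓)  0-001(✓)  0-011(✓)  0-100(✓)  0-101(✓)  0-110(✓)  00-00(✓)  00-01(✓)  00-11(✓)  000-1(✓)  0000-(✓)  001-0(✓)  001-1(✓)  0010-(✓)  0011-(✓)  01-00(✓)  01-01(✓)  010-1(✓)  0100-(✓)  011-0(✓)  0110-(✓)  1-010(✓)  1-011(✓)  1-110(✓)  10-10(✓)  100-0  1001-(✓)  11-10(✓)  11-11(✓)  110-1(✓)  1101-(✓)  111-0(✓)  1111-(✓)
size-2^2 implicants → --011  --110  -10-1  -11-0  0--00(✓)  0--01(✓)  0-0-1  0-00-(✓)  0-1-0  0-10-(✓)  00--1  00-0-(✓)  001--  01-0-(✓)  1--10  1-01-  11-1-
size-2^3 implicants → 0--0-
Unchecked terms (primes): --011, --110, -0000, -0101, -10-1, -11-0, 0--0-, 0-0-1, 0-1-0, 00--1, 001--, 1--10, 1-01-, 100-0, 11-1-
Minterm coverage:
  m0 ⊆ -0000,0--0-
  m1 ⊆ 0--0-,0-0-1,00--1
  m3 ⊆ --011,0-0-1,00--1
  m4 ⊆ 0--0-,0-1-0,001--
  m5 ⊆ -0101,0--0-,00--1,001--
  m6 ⊆ --110,0-1-0,001--
  m7 ⊆ 00--1,001--
  m8 ⊆ 0--0- [E]
  m9 ⊆ -10-1,0--0-,0-0-1
  m11 ⊆ --011,-10-1,0-0-1
  m12 ⊆ -11-0,0--0-,0-1-0
  m14 ⊆ --110,-11-0,0-1-0
  m16 ⊆ -0000,100-0
  m18 ⊆ 1--10,1-01-,100-0
  m19 ⊆ --011,1-01-
  m21 ⊆ -0101 [E]
  m22 ⊆ --110,1--10
  m25 ⊆ -10-1 [E]
  m26 ⊆ 1--10,1-01-,11-1-
  m27 ⊆ --011,-10-1,1-01-,11-1-
  m28 ⊆ -11-0 [E]
  m30 ⊆ --110,-11-0,1--10,11-1-
  m31 ⊆ 11-1- [E]
E = {-0101, -10-1, -11-0, 0--0-, 11-1-}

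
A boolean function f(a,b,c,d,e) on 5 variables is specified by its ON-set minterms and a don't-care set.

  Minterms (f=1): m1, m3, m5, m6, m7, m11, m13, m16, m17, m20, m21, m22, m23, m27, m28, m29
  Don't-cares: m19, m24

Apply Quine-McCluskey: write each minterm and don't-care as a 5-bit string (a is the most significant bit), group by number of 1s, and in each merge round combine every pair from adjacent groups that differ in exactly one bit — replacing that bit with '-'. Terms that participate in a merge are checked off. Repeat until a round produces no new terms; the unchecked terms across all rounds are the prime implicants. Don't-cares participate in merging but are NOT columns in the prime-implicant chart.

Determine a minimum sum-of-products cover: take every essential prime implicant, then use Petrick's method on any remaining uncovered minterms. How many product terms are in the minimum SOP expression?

Round 0: 00001✓ 00011✓ 00101✓ 00110✓ 00111✓ 01011✓ 01101✓ 10000✓ 10001✓ 10011✓ 10100✓ 10101✓ 10110✓ 10111✓ 11000✓ 11011✓ 11100✓ 11101✓
Round 1: -0001✓ -0011✓ -0101✓ -0110✓ -0111✓ -1011✓ -1101✓ 0-011✓ 0-101✓ 00-01✓ 00-11✓ 000-1✓ 001-1✓ 0011-✓ 1-000✓ 1-011✓ 1-100✓ 1-101✓ 10-00✓ 10-01✓ 10-11✓ 100-1✓ 1000-✓ 101-0✓ 101-1✓ 1010-✓ 1011-✓ 11-00✓ 1110-✓
Round 2: --011 --101 -0-01✓ -0-11✓ -00-1✓ -01-1✓ -011- 00--1✓ 1--00 1-10- 10--1✓ 10-0- 101--
Round 3: -0--1
PIs = {--011, --101, -0--1, -011-, 1--00, 1-10-, 10-0-, 101--}
Coverage chart:
  m1: -0--1 ←essential
  m3: --011,-0--1
  m5: --101,-0--1
  m6: -011- ←essential
  m7: -0--1,-011-
  m11: --011 ←essential
  m13: --101 ←essential
  m16: 1--00,10-0-
  m17: -0--1,10-0-
  m20: 1--00,1-10-,10-0-,101--
  m21: --101,-0--1,1-10-,10-0-,101--
  m22: -011-,101--
  m23: -0--1,-011-,101--
  m27: --011 ←essential
  m28: 1--00,1-10-
  m29: --101,1-10-
Essential: --011, --101, -0--1, -011-
Petrick residual → 1--00
Min cover (5 terms): c'de + cd'e + b'e + b'cd + ad'e'

5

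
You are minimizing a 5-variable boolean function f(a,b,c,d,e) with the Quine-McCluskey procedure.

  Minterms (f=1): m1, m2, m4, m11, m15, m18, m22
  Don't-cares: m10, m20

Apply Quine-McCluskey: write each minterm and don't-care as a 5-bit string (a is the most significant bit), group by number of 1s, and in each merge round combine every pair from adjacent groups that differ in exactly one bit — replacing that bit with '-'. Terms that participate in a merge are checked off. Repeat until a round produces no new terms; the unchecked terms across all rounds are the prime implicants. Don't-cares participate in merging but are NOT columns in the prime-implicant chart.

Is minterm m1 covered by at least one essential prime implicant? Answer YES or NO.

[col 0] 00001, 00010*, 00100*, 01010*, 01011*, 01111*, 10010*, 10100*, 10110*
[col 1] -0010, -0100, 0-010, 01-11, 0101-, 10-10, 101-0
Prime implicants: -0010, -0100, 0-010, 00001, 01-11, 0101-, 10-10, 101-0
PI chart (minterm → PIs covering it):
  1 | 00001  (sole → essential)
  2 | -0010,0-010
  4 | -0100  (sole → essential)
  11 | 01-11,0101-
  15 | 01-11  (sole → essential)
  18 | -0010,10-10
  22 | 10-10,101-0
Essential prime implicants: -0100, 00001, 01-11

YES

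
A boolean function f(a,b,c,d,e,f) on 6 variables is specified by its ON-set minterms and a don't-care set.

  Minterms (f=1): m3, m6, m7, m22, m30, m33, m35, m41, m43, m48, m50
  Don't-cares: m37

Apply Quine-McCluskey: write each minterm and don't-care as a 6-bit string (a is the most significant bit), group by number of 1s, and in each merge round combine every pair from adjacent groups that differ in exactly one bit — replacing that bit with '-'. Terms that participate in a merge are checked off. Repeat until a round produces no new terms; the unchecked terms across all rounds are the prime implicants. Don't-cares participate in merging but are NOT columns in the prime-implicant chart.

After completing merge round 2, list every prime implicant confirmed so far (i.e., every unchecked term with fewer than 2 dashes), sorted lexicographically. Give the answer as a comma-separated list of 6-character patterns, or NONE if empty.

-00011, 0-0110, 000-11, 00011-, 01-110, 100-01, 1100-0

Round 0: 000011✓ 000110✓ 000111✓ 010110✓ 011110✓ 100001✓ 100011✓ 100101✓ 101001✓ 101011✓ 110000✓ 110010✓
Round 1: -00011 0-0110 000-11 00011- 01-110 10-001✓ 10-011✓ 100-01 1000-1✓ 1010-1✓ 1100-0
Round 2: 10-0-1
PIs = {-00011, 0-0110, 000-11, 00011-, 01-110, 10-0-1, 100-01, 1100-0}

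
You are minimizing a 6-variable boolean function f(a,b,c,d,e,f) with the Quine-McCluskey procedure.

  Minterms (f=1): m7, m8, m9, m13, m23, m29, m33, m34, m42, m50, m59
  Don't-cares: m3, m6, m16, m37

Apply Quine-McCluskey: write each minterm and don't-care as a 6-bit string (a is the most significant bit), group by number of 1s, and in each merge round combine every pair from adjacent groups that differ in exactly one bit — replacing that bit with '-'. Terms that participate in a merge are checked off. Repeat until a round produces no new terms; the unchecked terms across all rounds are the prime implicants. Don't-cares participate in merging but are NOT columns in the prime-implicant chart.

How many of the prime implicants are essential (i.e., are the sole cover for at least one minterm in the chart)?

7

Round 0: 000011✓ 000110✓ 000111✓ 001000✓ 001001✓ 001101✓ 010000 010111✓ 011101✓ 100001✓ 100010✓ 100101✓ 101010✓ 110010✓ 111011
Round 1: 0-0111 0-1101 000-11 00011- 001-01 00100- 1-0010 10-010 100-01
PIs = {0-0111, 0-1101, 000-11, 00011-, 001-01, 00100-, 010000, 1-0010, 10-010, 100-01, 111011}
Coverage chart:
  m7: 0-0111,000-11,00011-
  m8: 00100- ←essential
  m9: 001-01,00100-
  m13: 0-1101,001-01
  m23: 0-0111 ←essential
  m29: 0-1101 ←essential
  m33: 100-01 ←essential
  m34: 1-0010,10-010
  m42: 10-010 ←essential
  m50: 1-0010 ←essential
  m59: 111011 ←essential
Essential: 0-0111, 0-1101, 00100-, 1-0010, 10-010, 100-01, 111011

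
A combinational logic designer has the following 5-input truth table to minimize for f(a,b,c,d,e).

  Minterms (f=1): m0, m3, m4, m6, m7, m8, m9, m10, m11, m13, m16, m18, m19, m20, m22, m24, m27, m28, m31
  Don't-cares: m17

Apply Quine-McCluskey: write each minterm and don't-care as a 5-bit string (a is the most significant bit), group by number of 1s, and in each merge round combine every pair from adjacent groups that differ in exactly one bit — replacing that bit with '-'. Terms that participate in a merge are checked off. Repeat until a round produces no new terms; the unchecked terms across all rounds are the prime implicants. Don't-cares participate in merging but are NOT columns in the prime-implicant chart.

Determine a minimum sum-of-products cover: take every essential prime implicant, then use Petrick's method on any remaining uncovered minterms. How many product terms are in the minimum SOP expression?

[col 0] 00000*, 00011*, 00100*, 00110*, 00111*, 01000*, 01001*, 01010*, 01011*, 01101*, 10000*, 10001*, 10010*, 10011*, 10100*, 10110*, 11000*, 11011*, 11100*, 11111*
[col 1] -0000*, -0011*, -0100*, -0110*, -1000*, -1011*, 0-000*, 0-011*, 00-00*, 00-11, 001-0*, 0011-, 01-01, 010-0*, 010-1*, 0100-*, 0101-*, 1-000*, 1-011*, 1-100*, 10-00*, 10-10*, 100-0*, 100-1*, 1000-*, 1001-*, 101-0*, 11-00*, 11-11
[col 2] --000, --011, -0-00, -01-0, 010--, 1--00, 10--0, 100--
Prime implicants: --000, --011, -0-00, -01-0, 00-11, 0011-, 01-01, 010--, 1--00, 10--0, 100--, 11-11
PI chart (minterm → PIs covering it):
  0 | --000,-0-00
  3 | --011,00-11
  4 | -0-00,-01-0
  6 | -01-0,0011-
  7 | 00-11,0011-
  8 | --000,010--
  9 | 01-01,010--
  10 | 010--  (sole → essential)
  11 | --011,010--
  13 | 01-01  (sole → essential)
  16 | --000,-0-00,1--00,10--0,100--
  18 | 10--0,100--
  19 | --011,100--
  20 | -0-00,-01-0,1--00,10--0
  22 | -01-0,10--0
  24 | --000,1--00
  27 | --011,11-11
  28 | 1--00  (sole → essential)
  31 | 11-11  (sole → essential)
Essential prime implicants: 01-01, 010--, 1--00, 11-11
Petrick residual → --000, -01-0, 00-11, 100--
Minimum SOP uses 8 PIs: c'd'e' + b'ce' + a'b'de + a'bd'e + a'bc' + ad'e' + ab'c' + abde

8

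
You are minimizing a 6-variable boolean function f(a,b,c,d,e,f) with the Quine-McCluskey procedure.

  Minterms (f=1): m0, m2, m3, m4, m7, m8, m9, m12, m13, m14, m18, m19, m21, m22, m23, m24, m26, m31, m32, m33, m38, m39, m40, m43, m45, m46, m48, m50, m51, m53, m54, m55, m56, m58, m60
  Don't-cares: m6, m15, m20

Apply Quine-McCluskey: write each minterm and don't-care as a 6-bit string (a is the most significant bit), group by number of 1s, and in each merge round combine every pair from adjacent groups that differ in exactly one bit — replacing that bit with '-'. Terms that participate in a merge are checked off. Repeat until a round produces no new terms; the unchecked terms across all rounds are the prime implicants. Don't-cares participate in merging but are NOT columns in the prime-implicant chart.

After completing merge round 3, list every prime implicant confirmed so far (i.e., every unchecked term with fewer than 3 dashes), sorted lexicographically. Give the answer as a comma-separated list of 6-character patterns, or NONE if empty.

--1000, -0-000, -0-110, -01101, -1-010, -101-1, -110-0, 0--111, 0-01-0, 00--00, 00-1-0, 00-11-, 000--0, 001-0-, 0011--, 0101--, 1--000, 10000-, 101011, 11-0-0, 111-00

[col 0] 000000*, 000010*, 000011*, 000100*, 000110*, 000111*, 001000*, 001001*, 001100*, 001101*, 001110*, 001111*, 010010*, 010011*, 010100*, 010101*, 010110*, 010111*, 011000*, 011010*, 011111*, 100000*, 100001*, 100110*, 100111*, 101000*, 101011, 101101*, 101110*, 110000*, 110010*, 110011*, 110101*, 110110*, 110111*, 111000*, 111010*, 111100*
[col 1] -00000*, -00110*, -00111*, -01000*, -01101, -01110*, -10010*, -10011*, -10101*, -10110*, -10111*, -11000*, -11010*, 0-0010*, 0-0011*, 0-0100*, 0-0110*, 0-0111*, 0-1000*, 0-1111*, 00-000*, 00-100*, 00-110*, 00-111*, 000-00*, 000-10*, 000-11*, 0000-0*, 00001-*, 0001-0*, 00011-*, 001-00*, 001-01*, 00100-*, 0011-0*, 0011-1*, 00110-*, 00111-*, 01-010*, 01-111*, 010-10*, 010-11*, 01001-*, 0101-0*, 0101-1*, 01010-*, 01011-*, 0110-0*, 1-0000*, 1-0110*, 1-0111*, 1-1000*, 10-000*, 10-110*, 10000-, 10011-*, 11-000*, 11-010*, 110-10*, 110-11*, 1100-0*, 11001-*, 1101-1*, 11011-*, 111-00, 1110-0*
[col 2] --0110*, --0111*, --1000, -0-000, -0-110, -0011-*, -1-010, -10-10*, -10-11*, -1001-*, -101-1, -1011-*, -110-0, 0--111, 0-0-10*, 0-0-11*, 0-001-*, 0-01-0, 0-011-*, 00--00, 00-1-0, 00-11-, 000--0, 000-1-*, 001-0-, 0011--, 010-1-*, 0101--, 1--000, 1-011-*, 11-0-0, 110-1-*
[col 3] --011-, -10-1-, 0-0-1-
Prime implicants: --011-, --1000, -0-000, -0-110, -01101, -1-010, -10-1-, -101-1, -110-0, 0--111, 0-0-1-, 0-01-0, 00--00, 00-1-0, 00-11-, 000--0, 001-0-, 0011--, 0101--, 1--000, 10000-, 101011, 11-0-0, 111-00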